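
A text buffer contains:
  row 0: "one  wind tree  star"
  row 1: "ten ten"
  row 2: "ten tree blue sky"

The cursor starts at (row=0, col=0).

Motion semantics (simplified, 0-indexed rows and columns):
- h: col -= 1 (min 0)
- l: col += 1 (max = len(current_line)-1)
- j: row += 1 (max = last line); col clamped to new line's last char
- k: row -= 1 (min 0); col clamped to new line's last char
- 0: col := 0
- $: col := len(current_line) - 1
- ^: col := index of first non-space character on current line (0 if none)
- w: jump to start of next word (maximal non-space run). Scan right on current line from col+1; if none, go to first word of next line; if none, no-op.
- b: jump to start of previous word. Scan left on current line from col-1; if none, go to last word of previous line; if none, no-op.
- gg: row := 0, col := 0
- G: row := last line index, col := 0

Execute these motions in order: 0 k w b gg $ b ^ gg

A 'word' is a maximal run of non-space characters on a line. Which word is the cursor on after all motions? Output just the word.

After 1 (0): row=0 col=0 char='o'
After 2 (k): row=0 col=0 char='o'
After 3 (w): row=0 col=5 char='w'
After 4 (b): row=0 col=0 char='o'
After 5 (gg): row=0 col=0 char='o'
After 6 ($): row=0 col=19 char='r'
After 7 (b): row=0 col=16 char='s'
After 8 (^): row=0 col=0 char='o'
After 9 (gg): row=0 col=0 char='o'

Answer: one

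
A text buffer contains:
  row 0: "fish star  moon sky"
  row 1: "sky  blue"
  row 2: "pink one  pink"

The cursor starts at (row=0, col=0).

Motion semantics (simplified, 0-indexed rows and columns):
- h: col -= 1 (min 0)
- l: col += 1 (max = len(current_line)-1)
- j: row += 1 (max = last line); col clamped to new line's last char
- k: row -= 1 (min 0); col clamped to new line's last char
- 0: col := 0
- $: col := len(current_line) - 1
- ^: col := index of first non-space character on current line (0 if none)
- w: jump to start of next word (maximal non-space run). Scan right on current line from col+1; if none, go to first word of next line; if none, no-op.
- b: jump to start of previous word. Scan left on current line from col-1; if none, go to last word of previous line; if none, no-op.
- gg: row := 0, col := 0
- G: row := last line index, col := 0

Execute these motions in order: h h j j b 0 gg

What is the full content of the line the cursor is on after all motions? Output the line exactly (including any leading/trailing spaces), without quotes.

After 1 (h): row=0 col=0 char='f'
After 2 (h): row=0 col=0 char='f'
After 3 (j): row=1 col=0 char='s'
After 4 (j): row=2 col=0 char='p'
After 5 (b): row=1 col=5 char='b'
After 6 (0): row=1 col=0 char='s'
After 7 (gg): row=0 col=0 char='f'

Answer: fish star  moon sky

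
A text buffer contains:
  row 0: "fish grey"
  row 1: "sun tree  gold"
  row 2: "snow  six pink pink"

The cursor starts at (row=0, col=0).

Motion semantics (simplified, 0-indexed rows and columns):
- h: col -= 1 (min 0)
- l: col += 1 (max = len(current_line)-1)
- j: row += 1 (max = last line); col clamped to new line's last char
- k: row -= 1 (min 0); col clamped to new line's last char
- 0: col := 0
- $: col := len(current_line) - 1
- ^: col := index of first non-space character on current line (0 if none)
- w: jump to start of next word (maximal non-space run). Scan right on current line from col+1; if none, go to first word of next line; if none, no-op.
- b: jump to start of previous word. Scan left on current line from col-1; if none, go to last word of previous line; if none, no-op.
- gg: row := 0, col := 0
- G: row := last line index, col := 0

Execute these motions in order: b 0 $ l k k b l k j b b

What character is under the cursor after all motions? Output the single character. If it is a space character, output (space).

After 1 (b): row=0 col=0 char='f'
After 2 (0): row=0 col=0 char='f'
After 3 ($): row=0 col=8 char='y'
After 4 (l): row=0 col=8 char='y'
After 5 (k): row=0 col=8 char='y'
After 6 (k): row=0 col=8 char='y'
After 7 (b): row=0 col=5 char='g'
After 8 (l): row=0 col=6 char='r'
After 9 (k): row=0 col=6 char='r'
After 10 (j): row=1 col=6 char='e'
After 11 (b): row=1 col=4 char='t'
After 12 (b): row=1 col=0 char='s'

Answer: s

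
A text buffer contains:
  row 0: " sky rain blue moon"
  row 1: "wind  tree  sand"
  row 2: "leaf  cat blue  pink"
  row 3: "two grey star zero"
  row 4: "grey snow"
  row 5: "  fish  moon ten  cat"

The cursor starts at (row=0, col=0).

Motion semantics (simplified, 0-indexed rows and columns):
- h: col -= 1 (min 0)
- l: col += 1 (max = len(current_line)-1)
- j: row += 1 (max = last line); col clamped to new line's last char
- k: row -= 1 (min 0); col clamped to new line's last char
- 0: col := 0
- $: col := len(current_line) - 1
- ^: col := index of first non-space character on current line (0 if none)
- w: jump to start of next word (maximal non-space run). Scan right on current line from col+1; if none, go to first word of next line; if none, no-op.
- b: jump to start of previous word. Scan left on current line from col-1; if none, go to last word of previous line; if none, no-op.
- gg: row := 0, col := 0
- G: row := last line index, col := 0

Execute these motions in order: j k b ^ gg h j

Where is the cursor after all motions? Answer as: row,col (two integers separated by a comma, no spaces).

After 1 (j): row=1 col=0 char='w'
After 2 (k): row=0 col=0 char='_'
After 3 (b): row=0 col=0 char='_'
After 4 (^): row=0 col=1 char='s'
After 5 (gg): row=0 col=0 char='_'
After 6 (h): row=0 col=0 char='_'
After 7 (j): row=1 col=0 char='w'

Answer: 1,0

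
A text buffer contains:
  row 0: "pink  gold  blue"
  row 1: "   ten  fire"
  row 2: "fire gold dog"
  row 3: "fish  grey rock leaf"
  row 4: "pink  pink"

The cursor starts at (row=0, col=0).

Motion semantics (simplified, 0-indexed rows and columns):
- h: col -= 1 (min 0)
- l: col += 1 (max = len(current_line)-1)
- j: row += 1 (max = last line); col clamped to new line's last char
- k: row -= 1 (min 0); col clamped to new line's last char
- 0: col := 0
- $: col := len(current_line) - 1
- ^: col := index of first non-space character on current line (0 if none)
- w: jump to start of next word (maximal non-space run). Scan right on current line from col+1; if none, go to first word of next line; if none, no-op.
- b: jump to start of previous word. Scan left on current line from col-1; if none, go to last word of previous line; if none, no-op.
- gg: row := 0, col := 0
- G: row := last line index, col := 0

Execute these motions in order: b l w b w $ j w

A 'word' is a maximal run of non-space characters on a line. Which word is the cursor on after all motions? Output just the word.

Answer: fire

Derivation:
After 1 (b): row=0 col=0 char='p'
After 2 (l): row=0 col=1 char='i'
After 3 (w): row=0 col=6 char='g'
After 4 (b): row=0 col=0 char='p'
After 5 (w): row=0 col=6 char='g'
After 6 ($): row=0 col=15 char='e'
After 7 (j): row=1 col=11 char='e'
After 8 (w): row=2 col=0 char='f'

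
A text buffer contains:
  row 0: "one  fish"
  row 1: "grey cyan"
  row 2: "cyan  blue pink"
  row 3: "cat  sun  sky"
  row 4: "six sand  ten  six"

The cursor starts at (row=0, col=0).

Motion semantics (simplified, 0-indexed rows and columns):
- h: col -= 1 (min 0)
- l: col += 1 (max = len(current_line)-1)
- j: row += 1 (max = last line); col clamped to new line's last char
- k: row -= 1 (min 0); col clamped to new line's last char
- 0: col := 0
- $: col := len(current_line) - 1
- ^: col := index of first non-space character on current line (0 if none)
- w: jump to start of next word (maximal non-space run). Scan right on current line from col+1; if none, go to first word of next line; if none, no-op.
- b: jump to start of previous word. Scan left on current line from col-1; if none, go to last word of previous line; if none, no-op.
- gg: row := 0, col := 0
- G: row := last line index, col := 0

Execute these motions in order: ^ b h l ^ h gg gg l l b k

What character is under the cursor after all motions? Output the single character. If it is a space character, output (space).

Answer: o

Derivation:
After 1 (^): row=0 col=0 char='o'
After 2 (b): row=0 col=0 char='o'
After 3 (h): row=0 col=0 char='o'
After 4 (l): row=0 col=1 char='n'
After 5 (^): row=0 col=0 char='o'
After 6 (h): row=0 col=0 char='o'
After 7 (gg): row=0 col=0 char='o'
After 8 (gg): row=0 col=0 char='o'
After 9 (l): row=0 col=1 char='n'
After 10 (l): row=0 col=2 char='e'
After 11 (b): row=0 col=0 char='o'
After 12 (k): row=0 col=0 char='o'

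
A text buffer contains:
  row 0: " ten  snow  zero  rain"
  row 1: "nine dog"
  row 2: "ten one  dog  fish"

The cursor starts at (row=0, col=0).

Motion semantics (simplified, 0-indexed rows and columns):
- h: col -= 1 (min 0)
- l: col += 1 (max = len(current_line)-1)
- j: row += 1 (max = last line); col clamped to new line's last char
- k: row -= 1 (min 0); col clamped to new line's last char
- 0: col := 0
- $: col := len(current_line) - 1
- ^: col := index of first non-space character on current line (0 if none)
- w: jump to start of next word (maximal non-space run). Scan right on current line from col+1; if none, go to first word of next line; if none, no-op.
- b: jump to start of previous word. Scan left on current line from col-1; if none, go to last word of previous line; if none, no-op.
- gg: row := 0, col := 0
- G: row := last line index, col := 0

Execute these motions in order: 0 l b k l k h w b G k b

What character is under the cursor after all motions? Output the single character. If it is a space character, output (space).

After 1 (0): row=0 col=0 char='_'
After 2 (l): row=0 col=1 char='t'
After 3 (b): row=0 col=1 char='t'
After 4 (k): row=0 col=1 char='t'
After 5 (l): row=0 col=2 char='e'
After 6 (k): row=0 col=2 char='e'
After 7 (h): row=0 col=1 char='t'
After 8 (w): row=0 col=6 char='s'
After 9 (b): row=0 col=1 char='t'
After 10 (G): row=2 col=0 char='t'
After 11 (k): row=1 col=0 char='n'
After 12 (b): row=0 col=18 char='r'

Answer: r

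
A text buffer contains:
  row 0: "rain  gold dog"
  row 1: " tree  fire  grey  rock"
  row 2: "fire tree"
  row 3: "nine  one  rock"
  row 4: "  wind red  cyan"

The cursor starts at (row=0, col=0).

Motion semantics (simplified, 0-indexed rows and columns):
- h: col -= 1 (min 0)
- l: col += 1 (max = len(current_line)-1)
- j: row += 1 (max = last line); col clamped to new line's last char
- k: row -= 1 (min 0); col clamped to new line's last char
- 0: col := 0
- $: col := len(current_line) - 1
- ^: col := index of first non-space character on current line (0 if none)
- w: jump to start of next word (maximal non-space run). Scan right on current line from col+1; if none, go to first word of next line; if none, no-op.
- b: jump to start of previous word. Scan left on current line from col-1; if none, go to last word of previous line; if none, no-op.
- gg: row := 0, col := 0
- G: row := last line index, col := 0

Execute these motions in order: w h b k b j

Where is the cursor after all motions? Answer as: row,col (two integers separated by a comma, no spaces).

After 1 (w): row=0 col=6 char='g'
After 2 (h): row=0 col=5 char='_'
After 3 (b): row=0 col=0 char='r'
After 4 (k): row=0 col=0 char='r'
After 5 (b): row=0 col=0 char='r'
After 6 (j): row=1 col=0 char='_'

Answer: 1,0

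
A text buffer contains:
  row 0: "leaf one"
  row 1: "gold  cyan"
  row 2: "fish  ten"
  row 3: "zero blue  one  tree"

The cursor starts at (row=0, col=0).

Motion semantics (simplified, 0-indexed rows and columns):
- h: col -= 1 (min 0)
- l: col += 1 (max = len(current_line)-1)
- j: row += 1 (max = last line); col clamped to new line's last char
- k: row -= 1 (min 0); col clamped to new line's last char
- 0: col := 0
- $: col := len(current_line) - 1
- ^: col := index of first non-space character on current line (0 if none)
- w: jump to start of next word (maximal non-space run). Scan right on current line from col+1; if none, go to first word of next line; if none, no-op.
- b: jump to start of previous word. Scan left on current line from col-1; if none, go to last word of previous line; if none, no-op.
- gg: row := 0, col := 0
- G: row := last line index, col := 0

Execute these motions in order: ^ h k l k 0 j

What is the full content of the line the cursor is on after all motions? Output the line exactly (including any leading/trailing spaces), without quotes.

Answer: gold  cyan

Derivation:
After 1 (^): row=0 col=0 char='l'
After 2 (h): row=0 col=0 char='l'
After 3 (k): row=0 col=0 char='l'
After 4 (l): row=0 col=1 char='e'
After 5 (k): row=0 col=1 char='e'
After 6 (0): row=0 col=0 char='l'
After 7 (j): row=1 col=0 char='g'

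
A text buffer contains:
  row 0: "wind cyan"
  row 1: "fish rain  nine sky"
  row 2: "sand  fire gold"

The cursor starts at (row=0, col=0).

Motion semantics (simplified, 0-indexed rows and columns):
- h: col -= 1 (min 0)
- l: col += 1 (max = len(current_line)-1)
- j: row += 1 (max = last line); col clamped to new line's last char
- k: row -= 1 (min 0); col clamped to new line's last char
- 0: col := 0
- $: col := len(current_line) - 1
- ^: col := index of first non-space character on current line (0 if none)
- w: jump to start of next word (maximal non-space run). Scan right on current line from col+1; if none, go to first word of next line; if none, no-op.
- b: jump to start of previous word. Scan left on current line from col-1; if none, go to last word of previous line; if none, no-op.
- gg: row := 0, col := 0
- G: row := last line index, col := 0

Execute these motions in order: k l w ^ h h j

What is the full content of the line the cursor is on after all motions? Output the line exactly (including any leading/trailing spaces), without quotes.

After 1 (k): row=0 col=0 char='w'
After 2 (l): row=0 col=1 char='i'
After 3 (w): row=0 col=5 char='c'
After 4 (^): row=0 col=0 char='w'
After 5 (h): row=0 col=0 char='w'
After 6 (h): row=0 col=0 char='w'
After 7 (j): row=1 col=0 char='f'

Answer: fish rain  nine sky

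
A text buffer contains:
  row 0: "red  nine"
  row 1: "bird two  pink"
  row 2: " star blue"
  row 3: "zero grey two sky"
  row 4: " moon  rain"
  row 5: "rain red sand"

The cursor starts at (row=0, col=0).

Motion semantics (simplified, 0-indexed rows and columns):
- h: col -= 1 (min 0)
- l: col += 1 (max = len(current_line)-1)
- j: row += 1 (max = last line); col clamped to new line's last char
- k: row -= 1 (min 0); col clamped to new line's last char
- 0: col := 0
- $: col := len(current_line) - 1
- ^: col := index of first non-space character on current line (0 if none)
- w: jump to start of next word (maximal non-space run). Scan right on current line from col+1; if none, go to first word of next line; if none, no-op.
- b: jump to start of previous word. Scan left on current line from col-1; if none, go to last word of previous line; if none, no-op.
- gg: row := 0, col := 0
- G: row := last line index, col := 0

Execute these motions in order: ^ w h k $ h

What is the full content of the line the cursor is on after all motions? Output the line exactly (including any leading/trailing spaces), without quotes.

After 1 (^): row=0 col=0 char='r'
After 2 (w): row=0 col=5 char='n'
After 3 (h): row=0 col=4 char='_'
After 4 (k): row=0 col=4 char='_'
After 5 ($): row=0 col=8 char='e'
After 6 (h): row=0 col=7 char='n'

Answer: red  nine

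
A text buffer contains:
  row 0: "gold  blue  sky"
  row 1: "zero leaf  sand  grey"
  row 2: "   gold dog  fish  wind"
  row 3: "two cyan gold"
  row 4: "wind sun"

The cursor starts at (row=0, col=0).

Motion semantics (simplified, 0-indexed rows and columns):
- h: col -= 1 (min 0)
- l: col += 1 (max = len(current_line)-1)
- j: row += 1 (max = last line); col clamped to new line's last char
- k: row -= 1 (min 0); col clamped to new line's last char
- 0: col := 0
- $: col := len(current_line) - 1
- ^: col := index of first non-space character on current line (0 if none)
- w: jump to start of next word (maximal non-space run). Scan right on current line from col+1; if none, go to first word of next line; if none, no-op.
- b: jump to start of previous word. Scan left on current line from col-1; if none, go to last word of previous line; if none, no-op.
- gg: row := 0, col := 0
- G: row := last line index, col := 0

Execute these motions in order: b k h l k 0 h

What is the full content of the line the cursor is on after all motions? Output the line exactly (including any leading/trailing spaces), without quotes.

After 1 (b): row=0 col=0 char='g'
After 2 (k): row=0 col=0 char='g'
After 3 (h): row=0 col=0 char='g'
After 4 (l): row=0 col=1 char='o'
After 5 (k): row=0 col=1 char='o'
After 6 (0): row=0 col=0 char='g'
After 7 (h): row=0 col=0 char='g'

Answer: gold  blue  sky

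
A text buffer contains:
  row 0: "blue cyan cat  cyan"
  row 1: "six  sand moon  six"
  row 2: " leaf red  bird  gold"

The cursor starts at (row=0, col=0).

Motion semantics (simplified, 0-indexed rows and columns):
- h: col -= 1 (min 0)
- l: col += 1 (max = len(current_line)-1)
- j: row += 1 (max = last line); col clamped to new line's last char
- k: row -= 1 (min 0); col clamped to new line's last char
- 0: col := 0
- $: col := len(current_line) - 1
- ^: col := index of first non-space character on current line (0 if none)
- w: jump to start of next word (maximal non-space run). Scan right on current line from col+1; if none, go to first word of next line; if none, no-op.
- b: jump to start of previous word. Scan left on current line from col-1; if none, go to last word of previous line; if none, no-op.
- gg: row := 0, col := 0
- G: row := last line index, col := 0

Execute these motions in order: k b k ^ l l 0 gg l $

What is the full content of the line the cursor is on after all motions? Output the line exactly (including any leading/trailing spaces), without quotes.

Answer: blue cyan cat  cyan

Derivation:
After 1 (k): row=0 col=0 char='b'
After 2 (b): row=0 col=0 char='b'
After 3 (k): row=0 col=0 char='b'
After 4 (^): row=0 col=0 char='b'
After 5 (l): row=0 col=1 char='l'
After 6 (l): row=0 col=2 char='u'
After 7 (0): row=0 col=0 char='b'
After 8 (gg): row=0 col=0 char='b'
After 9 (l): row=0 col=1 char='l'
After 10 ($): row=0 col=18 char='n'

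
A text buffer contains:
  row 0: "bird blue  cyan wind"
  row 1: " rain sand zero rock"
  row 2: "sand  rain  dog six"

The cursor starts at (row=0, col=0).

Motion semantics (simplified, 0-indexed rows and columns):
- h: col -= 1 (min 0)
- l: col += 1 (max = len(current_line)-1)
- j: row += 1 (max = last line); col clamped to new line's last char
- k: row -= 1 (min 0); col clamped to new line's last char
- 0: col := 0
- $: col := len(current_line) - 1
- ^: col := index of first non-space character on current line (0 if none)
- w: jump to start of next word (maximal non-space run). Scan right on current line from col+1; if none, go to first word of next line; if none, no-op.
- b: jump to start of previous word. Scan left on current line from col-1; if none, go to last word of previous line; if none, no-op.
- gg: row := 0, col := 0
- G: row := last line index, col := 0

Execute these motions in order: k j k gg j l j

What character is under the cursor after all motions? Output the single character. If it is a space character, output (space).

After 1 (k): row=0 col=0 char='b'
After 2 (j): row=1 col=0 char='_'
After 3 (k): row=0 col=0 char='b'
After 4 (gg): row=0 col=0 char='b'
After 5 (j): row=1 col=0 char='_'
After 6 (l): row=1 col=1 char='r'
After 7 (j): row=2 col=1 char='a'

Answer: a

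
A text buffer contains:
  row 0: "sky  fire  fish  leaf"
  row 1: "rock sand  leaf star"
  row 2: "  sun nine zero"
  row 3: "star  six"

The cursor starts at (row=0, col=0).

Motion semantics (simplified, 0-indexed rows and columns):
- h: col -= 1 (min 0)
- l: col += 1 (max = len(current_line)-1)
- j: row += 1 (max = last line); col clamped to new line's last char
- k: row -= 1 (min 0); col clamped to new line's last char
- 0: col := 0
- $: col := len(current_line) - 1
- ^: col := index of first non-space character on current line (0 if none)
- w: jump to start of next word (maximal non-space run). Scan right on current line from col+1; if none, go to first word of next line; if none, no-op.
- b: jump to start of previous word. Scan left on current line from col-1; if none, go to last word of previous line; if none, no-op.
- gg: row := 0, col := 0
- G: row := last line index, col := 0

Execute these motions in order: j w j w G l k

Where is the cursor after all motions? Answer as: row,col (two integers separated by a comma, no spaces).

After 1 (j): row=1 col=0 char='r'
After 2 (w): row=1 col=5 char='s'
After 3 (j): row=2 col=5 char='_'
After 4 (w): row=2 col=6 char='n'
After 5 (G): row=3 col=0 char='s'
After 6 (l): row=3 col=1 char='t'
After 7 (k): row=2 col=1 char='_'

Answer: 2,1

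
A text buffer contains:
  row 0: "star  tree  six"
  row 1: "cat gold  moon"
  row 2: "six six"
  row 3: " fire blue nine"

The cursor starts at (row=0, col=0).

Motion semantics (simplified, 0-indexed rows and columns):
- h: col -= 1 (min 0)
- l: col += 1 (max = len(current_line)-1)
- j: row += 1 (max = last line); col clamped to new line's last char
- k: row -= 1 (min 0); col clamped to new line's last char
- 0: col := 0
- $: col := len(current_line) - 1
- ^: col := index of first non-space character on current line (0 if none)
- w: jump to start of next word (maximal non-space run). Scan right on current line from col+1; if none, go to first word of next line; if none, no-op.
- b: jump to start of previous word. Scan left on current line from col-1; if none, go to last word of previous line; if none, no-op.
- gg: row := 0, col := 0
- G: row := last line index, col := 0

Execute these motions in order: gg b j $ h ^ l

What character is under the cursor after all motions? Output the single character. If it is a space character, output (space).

After 1 (gg): row=0 col=0 char='s'
After 2 (b): row=0 col=0 char='s'
After 3 (j): row=1 col=0 char='c'
After 4 ($): row=1 col=13 char='n'
After 5 (h): row=1 col=12 char='o'
After 6 (^): row=1 col=0 char='c'
After 7 (l): row=1 col=1 char='a'

Answer: a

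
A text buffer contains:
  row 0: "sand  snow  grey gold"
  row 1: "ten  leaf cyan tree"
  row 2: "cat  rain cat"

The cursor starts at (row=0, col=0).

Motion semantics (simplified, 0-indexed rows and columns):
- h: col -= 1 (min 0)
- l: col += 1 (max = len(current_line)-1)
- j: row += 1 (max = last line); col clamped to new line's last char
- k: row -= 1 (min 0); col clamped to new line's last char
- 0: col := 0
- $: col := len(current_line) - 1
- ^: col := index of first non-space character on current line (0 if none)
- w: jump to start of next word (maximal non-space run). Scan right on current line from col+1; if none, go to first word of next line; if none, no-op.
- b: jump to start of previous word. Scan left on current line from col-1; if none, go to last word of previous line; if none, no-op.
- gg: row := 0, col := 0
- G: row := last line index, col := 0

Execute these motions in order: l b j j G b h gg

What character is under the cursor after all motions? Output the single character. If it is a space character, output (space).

After 1 (l): row=0 col=1 char='a'
After 2 (b): row=0 col=0 char='s'
After 3 (j): row=1 col=0 char='t'
After 4 (j): row=2 col=0 char='c'
After 5 (G): row=2 col=0 char='c'
After 6 (b): row=1 col=15 char='t'
After 7 (h): row=1 col=14 char='_'
After 8 (gg): row=0 col=0 char='s'

Answer: s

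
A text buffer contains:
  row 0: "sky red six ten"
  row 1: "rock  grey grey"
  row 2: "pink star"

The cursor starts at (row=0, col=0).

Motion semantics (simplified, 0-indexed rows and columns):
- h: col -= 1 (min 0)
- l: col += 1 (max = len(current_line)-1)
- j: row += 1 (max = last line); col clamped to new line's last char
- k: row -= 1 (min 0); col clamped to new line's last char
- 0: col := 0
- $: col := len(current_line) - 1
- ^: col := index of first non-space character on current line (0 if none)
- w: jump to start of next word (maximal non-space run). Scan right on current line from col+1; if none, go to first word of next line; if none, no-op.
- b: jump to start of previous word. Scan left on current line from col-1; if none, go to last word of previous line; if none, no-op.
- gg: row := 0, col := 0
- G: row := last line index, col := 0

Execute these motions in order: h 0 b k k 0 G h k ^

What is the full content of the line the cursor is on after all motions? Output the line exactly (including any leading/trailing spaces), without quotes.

After 1 (h): row=0 col=0 char='s'
After 2 (0): row=0 col=0 char='s'
After 3 (b): row=0 col=0 char='s'
After 4 (k): row=0 col=0 char='s'
After 5 (k): row=0 col=0 char='s'
After 6 (0): row=0 col=0 char='s'
After 7 (G): row=2 col=0 char='p'
After 8 (h): row=2 col=0 char='p'
After 9 (k): row=1 col=0 char='r'
After 10 (^): row=1 col=0 char='r'

Answer: rock  grey grey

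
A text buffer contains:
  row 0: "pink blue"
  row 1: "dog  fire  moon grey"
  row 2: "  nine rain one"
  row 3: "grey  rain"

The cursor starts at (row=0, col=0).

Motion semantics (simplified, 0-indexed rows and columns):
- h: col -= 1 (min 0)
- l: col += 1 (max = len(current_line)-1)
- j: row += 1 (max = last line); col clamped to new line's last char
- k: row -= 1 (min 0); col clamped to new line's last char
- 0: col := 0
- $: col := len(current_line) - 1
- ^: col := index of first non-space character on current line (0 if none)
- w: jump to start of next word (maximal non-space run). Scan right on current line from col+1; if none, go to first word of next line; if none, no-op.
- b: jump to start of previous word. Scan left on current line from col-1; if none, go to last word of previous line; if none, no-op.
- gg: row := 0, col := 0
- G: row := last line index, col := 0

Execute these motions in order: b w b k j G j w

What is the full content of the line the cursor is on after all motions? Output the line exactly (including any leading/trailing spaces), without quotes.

Answer: grey  rain

Derivation:
After 1 (b): row=0 col=0 char='p'
After 2 (w): row=0 col=5 char='b'
After 3 (b): row=0 col=0 char='p'
After 4 (k): row=0 col=0 char='p'
After 5 (j): row=1 col=0 char='d'
After 6 (G): row=3 col=0 char='g'
After 7 (j): row=3 col=0 char='g'
After 8 (w): row=3 col=6 char='r'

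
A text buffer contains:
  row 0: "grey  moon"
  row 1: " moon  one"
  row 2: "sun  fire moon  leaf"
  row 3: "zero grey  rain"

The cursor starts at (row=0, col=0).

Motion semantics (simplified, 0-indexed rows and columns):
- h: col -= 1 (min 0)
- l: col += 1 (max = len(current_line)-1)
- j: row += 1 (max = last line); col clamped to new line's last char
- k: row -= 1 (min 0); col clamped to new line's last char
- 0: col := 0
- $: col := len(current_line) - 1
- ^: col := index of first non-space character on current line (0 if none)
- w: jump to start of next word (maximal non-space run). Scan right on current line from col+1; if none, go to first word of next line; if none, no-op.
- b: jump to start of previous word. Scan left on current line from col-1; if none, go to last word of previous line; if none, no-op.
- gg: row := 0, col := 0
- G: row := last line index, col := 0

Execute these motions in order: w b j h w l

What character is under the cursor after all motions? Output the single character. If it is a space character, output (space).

After 1 (w): row=0 col=6 char='m'
After 2 (b): row=0 col=0 char='g'
After 3 (j): row=1 col=0 char='_'
After 4 (h): row=1 col=0 char='_'
After 5 (w): row=1 col=1 char='m'
After 6 (l): row=1 col=2 char='o'

Answer: o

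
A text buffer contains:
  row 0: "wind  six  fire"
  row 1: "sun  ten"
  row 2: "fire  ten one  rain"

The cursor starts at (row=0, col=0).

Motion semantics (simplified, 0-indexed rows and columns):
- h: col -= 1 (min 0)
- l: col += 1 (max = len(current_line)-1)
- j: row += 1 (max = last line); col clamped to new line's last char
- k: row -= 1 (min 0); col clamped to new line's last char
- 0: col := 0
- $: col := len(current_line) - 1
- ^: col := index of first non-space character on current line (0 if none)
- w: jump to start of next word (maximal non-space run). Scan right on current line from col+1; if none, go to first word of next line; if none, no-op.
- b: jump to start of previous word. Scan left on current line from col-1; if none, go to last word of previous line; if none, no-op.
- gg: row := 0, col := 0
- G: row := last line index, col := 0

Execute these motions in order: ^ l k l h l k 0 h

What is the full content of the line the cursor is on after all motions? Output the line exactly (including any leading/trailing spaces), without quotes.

Answer: wind  six  fire

Derivation:
After 1 (^): row=0 col=0 char='w'
After 2 (l): row=0 col=1 char='i'
After 3 (k): row=0 col=1 char='i'
After 4 (l): row=0 col=2 char='n'
After 5 (h): row=0 col=1 char='i'
After 6 (l): row=0 col=2 char='n'
After 7 (k): row=0 col=2 char='n'
After 8 (0): row=0 col=0 char='w'
After 9 (h): row=0 col=0 char='w'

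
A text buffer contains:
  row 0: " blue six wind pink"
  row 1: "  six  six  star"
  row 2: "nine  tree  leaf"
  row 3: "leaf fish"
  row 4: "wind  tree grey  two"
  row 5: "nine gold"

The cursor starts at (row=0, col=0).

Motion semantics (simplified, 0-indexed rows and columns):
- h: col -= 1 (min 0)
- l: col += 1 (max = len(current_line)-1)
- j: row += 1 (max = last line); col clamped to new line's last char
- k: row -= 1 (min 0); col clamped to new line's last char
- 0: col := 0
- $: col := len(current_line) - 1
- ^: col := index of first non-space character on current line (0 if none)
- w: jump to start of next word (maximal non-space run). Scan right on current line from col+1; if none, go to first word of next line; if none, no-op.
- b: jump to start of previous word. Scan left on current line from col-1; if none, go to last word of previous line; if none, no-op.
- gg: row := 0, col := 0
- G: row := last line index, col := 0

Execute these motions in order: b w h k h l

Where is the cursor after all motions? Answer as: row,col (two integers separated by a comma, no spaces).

Answer: 0,1

Derivation:
After 1 (b): row=0 col=0 char='_'
After 2 (w): row=0 col=1 char='b'
After 3 (h): row=0 col=0 char='_'
After 4 (k): row=0 col=0 char='_'
After 5 (h): row=0 col=0 char='_'
After 6 (l): row=0 col=1 char='b'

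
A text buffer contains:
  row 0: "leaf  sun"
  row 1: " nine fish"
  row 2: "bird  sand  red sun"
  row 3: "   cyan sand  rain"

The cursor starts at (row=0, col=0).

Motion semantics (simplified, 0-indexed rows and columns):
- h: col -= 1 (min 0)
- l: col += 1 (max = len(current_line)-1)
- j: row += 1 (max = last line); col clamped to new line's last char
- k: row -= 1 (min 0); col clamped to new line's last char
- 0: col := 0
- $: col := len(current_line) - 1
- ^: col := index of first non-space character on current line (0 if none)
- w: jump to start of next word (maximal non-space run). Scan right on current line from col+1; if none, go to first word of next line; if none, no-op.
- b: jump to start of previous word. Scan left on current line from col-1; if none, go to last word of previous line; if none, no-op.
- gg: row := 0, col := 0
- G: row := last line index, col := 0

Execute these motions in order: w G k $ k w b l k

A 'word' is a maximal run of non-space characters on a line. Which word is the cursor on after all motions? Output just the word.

After 1 (w): row=0 col=6 char='s'
After 2 (G): row=3 col=0 char='_'
After 3 (k): row=2 col=0 char='b'
After 4 ($): row=2 col=18 char='n'
After 5 (k): row=1 col=9 char='h'
After 6 (w): row=2 col=0 char='b'
After 7 (b): row=1 col=6 char='f'
After 8 (l): row=1 col=7 char='i'
After 9 (k): row=0 col=7 char='u'

Answer: sun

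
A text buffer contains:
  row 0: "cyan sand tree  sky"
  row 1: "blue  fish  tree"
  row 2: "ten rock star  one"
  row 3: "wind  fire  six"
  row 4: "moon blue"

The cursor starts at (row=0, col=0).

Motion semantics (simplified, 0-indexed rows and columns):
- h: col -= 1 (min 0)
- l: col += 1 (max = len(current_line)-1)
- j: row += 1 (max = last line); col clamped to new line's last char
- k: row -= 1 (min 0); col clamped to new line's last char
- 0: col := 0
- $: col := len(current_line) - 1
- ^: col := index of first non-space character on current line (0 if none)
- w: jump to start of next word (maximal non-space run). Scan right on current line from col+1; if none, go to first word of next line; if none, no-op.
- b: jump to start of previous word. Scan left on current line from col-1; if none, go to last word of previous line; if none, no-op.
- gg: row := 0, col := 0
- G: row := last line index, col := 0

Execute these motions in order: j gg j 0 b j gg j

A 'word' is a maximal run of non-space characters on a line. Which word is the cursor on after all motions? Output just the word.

Answer: blue

Derivation:
After 1 (j): row=1 col=0 char='b'
After 2 (gg): row=0 col=0 char='c'
After 3 (j): row=1 col=0 char='b'
After 4 (0): row=1 col=0 char='b'
After 5 (b): row=0 col=16 char='s'
After 6 (j): row=1 col=15 char='e'
After 7 (gg): row=0 col=0 char='c'
After 8 (j): row=1 col=0 char='b'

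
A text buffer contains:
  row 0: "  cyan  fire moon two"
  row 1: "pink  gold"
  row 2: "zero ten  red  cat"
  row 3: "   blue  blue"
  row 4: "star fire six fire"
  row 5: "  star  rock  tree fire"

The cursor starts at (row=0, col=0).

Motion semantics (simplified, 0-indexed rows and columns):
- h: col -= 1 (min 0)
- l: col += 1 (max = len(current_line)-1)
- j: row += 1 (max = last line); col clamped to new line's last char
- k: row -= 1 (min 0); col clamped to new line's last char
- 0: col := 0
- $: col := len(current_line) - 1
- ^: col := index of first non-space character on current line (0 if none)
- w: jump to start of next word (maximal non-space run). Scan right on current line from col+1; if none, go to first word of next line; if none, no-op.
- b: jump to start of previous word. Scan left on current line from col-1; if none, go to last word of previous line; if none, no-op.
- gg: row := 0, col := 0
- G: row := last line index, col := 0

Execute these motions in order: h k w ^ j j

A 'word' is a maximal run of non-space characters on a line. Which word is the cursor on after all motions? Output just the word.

Answer: zero

Derivation:
After 1 (h): row=0 col=0 char='_'
After 2 (k): row=0 col=0 char='_'
After 3 (w): row=0 col=2 char='c'
After 4 (^): row=0 col=2 char='c'
After 5 (j): row=1 col=2 char='n'
After 6 (j): row=2 col=2 char='r'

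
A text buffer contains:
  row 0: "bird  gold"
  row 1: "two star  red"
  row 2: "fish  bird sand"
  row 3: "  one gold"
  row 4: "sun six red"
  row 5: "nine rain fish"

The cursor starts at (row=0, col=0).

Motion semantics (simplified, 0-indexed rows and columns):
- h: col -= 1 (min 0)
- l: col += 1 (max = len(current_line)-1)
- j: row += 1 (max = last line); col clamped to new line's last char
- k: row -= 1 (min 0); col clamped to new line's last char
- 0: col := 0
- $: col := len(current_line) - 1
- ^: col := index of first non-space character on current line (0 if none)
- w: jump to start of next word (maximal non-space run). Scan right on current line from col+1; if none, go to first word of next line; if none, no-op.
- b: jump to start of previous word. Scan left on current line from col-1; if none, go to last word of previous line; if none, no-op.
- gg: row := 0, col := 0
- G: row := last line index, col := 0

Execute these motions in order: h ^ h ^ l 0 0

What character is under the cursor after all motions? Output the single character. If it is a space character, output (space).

Answer: b

Derivation:
After 1 (h): row=0 col=0 char='b'
After 2 (^): row=0 col=0 char='b'
After 3 (h): row=0 col=0 char='b'
After 4 (^): row=0 col=0 char='b'
After 5 (l): row=0 col=1 char='i'
After 6 (0): row=0 col=0 char='b'
After 7 (0): row=0 col=0 char='b'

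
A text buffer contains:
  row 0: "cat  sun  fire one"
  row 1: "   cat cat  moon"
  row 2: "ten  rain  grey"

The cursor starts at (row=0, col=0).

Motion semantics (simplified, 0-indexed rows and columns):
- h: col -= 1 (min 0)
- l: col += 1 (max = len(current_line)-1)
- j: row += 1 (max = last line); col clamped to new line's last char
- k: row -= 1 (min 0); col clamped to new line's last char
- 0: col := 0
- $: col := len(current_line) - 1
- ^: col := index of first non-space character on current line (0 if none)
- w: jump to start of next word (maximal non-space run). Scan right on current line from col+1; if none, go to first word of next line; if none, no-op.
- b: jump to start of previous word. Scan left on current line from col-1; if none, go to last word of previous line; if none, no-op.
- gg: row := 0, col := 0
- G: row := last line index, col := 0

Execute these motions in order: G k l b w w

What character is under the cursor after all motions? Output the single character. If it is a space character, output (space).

Answer: c

Derivation:
After 1 (G): row=2 col=0 char='t'
After 2 (k): row=1 col=0 char='_'
After 3 (l): row=1 col=1 char='_'
After 4 (b): row=0 col=15 char='o'
After 5 (w): row=1 col=3 char='c'
After 6 (w): row=1 col=7 char='c'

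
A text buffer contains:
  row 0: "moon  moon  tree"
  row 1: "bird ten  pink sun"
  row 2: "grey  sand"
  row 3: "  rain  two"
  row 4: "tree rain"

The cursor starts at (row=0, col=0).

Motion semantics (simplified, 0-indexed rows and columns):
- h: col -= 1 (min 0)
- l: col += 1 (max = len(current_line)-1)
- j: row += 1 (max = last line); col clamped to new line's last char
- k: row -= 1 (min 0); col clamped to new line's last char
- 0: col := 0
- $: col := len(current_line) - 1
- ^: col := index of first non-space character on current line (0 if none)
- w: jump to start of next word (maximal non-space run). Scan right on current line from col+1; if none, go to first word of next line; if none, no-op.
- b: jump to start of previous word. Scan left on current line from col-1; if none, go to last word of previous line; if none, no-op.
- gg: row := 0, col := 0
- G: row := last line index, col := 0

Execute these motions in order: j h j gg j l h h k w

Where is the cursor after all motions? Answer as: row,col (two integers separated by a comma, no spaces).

After 1 (j): row=1 col=0 char='b'
After 2 (h): row=1 col=0 char='b'
After 3 (j): row=2 col=0 char='g'
After 4 (gg): row=0 col=0 char='m'
After 5 (j): row=1 col=0 char='b'
After 6 (l): row=1 col=1 char='i'
After 7 (h): row=1 col=0 char='b'
After 8 (h): row=1 col=0 char='b'
After 9 (k): row=0 col=0 char='m'
After 10 (w): row=0 col=6 char='m'

Answer: 0,6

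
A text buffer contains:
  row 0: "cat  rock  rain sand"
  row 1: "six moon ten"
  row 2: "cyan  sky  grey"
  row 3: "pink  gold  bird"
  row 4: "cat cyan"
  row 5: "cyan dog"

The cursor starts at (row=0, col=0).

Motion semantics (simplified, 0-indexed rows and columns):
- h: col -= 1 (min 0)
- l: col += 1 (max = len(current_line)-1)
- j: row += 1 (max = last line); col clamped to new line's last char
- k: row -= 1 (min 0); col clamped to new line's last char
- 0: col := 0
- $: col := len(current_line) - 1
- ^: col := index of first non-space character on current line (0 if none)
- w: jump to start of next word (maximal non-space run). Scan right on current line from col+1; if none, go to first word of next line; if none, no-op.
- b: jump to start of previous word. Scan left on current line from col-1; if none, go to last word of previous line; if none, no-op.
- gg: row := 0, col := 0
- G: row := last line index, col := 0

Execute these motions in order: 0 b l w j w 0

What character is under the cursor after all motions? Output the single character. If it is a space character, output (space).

Answer: s

Derivation:
After 1 (0): row=0 col=0 char='c'
After 2 (b): row=0 col=0 char='c'
After 3 (l): row=0 col=1 char='a'
After 4 (w): row=0 col=5 char='r'
After 5 (j): row=1 col=5 char='o'
After 6 (w): row=1 col=9 char='t'
After 7 (0): row=1 col=0 char='s'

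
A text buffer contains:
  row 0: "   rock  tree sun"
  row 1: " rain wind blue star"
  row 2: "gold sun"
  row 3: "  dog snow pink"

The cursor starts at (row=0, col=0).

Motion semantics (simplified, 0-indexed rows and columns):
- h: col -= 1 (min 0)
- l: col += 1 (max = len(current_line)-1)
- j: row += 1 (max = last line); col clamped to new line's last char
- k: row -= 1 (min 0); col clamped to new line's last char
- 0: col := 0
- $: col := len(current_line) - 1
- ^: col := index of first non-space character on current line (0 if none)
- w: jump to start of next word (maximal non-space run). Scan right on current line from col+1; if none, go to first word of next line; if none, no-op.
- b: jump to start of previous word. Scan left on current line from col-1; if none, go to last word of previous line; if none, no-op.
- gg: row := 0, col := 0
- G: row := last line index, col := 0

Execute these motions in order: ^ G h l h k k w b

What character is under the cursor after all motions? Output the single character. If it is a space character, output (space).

Answer: s

Derivation:
After 1 (^): row=0 col=3 char='r'
After 2 (G): row=3 col=0 char='_'
After 3 (h): row=3 col=0 char='_'
After 4 (l): row=3 col=1 char='_'
After 5 (h): row=3 col=0 char='_'
After 6 (k): row=2 col=0 char='g'
After 7 (k): row=1 col=0 char='_'
After 8 (w): row=1 col=1 char='r'
After 9 (b): row=0 col=14 char='s'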